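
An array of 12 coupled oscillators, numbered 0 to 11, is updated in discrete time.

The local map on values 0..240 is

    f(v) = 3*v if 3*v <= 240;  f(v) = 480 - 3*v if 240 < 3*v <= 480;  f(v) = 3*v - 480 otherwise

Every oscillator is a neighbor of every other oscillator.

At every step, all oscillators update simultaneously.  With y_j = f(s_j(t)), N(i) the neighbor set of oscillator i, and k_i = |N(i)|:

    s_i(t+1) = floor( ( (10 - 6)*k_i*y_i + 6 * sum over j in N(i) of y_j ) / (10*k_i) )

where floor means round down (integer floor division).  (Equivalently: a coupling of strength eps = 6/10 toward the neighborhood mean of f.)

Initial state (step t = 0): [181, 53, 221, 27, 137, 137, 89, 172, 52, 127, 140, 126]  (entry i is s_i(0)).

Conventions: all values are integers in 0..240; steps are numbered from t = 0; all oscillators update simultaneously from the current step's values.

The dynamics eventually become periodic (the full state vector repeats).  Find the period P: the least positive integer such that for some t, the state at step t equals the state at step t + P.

Answer: 2
Key observation: The state at step 26, [63, 65, 54, 59, 65, 65, 59, 59, 64, 54, 62, 55], reappears at step 28 — and no state repeats earlier — so the cycle the system enters has period 2.

Derivation:
t=0: [181, 53, 221, 27, 137, 137, 89, 172, 52, 127, 140, 126]
t=1: [92, 125, 133, 98, 94, 94, 143, 82, 124, 104, 91, 105]
t=2: [174, 140, 131, 168, 172, 172, 121, 184, 141, 161, 175, 160]
t=3: [46, 52, 61, 39, 44, 44, 72, 56, 51, 32, 47, 31]
t=4: [141, 147, 157, 134, 139, 139, 168, 152, 146, 127, 142, 126]
t=5: [55, 49, 38, 62, 57, 57, 43, 43, 50, 69, 54, 70]
t=6: [162, 156, 145, 170, 164, 164, 150, 150, 157, 177, 161, 178]
t=7: [18, 20, 31, 26, 20, 20, 26, 26, 19, 33, 17, 34]
t=8: [66, 68, 79, 74, 68, 68, 74, 74, 67, 81, 65, 82]
t=9: [209, 211, 222, 217, 211, 211, 217, 217, 210, 222, 208, 221]
t=10: [158, 160, 171, 166, 160, 160, 166, 166, 159, 171, 157, 170]
t=11: [11, 9, 20, 15, 9, 9, 15, 15, 10, 20, 12, 19]
t=12: [38, 36, 47, 42, 36, 36, 42, 42, 37, 47, 39, 46]
t=13: [119, 117, 128, 123, 117, 117, 123, 123, 118, 128, 120, 127]
t=14: [117, 119, 108, 113, 119, 119, 113, 113, 118, 108, 116, 109]
t=15: [134, 132, 143, 138, 132, 132, 138, 138, 133, 143, 135, 142]
t=16: [72, 74, 63, 68, 74, 74, 68, 68, 73, 63, 71, 64]
t=17: [210, 212, 201, 206, 212, 212, 206, 206, 211, 201, 209, 202]
t=18: [144, 146, 135, 140, 146, 146, 140, 140, 145, 135, 143, 136]
t=19: [53, 51, 62, 57, 51, 51, 57, 57, 52, 62, 54, 61]
t=20: [164, 162, 173, 168, 162, 162, 168, 168, 163, 173, 165, 172]
t=21: [17, 15, 26, 21, 15, 15, 21, 21, 16, 26, 18, 25]
t=22: [56, 54, 65, 60, 54, 54, 60, 60, 55, 65, 57, 64]
t=23: [173, 171, 182, 177, 171, 171, 177, 177, 172, 182, 174, 181]
t=24: [44, 42, 53, 48, 42, 42, 48, 48, 43, 53, 45, 52]
t=25: [137, 135, 146, 141, 135, 135, 141, 141, 136, 146, 138, 145]
t=26: [63, 65, 54, 59, 65, 65, 59, 59, 64, 54, 62, 55]
t=27: [183, 185, 174, 179, 185, 185, 179, 179, 184, 174, 182, 175]
t=28: [63, 65, 54, 59, 65, 65, 59, 59, 64, 54, 62, 55]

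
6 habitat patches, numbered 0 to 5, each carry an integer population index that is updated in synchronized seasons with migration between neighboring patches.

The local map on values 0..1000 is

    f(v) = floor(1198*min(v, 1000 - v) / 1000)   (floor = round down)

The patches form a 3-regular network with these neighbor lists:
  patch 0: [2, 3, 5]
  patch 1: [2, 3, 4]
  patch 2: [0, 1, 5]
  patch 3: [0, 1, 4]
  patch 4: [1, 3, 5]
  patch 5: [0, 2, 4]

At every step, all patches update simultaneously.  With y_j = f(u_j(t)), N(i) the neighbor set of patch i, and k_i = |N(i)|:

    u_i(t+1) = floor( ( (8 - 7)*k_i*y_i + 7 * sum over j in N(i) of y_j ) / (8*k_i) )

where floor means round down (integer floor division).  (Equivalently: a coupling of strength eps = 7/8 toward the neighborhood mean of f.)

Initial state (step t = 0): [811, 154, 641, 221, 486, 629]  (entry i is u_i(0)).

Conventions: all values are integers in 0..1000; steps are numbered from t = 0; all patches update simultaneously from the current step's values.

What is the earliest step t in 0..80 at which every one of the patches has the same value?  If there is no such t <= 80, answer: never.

Answer: 10
Key observation: Synchronization is absorbing here: once all patches are equal they stay equal, and step 10 is the first all-equal step.

Derivation:
t=0: [811, 154, 641, 221, 486, 629]  (not all equal)
t=1: [360, 395, 302, 322, 332, 416]  (not all equal)
t=2: [416, 392, 454, 427, 445, 409]  (not all equal)
t=3: [512, 521, 492, 501, 495, 520]  (not all equal)
t=4: [586, 590, 578, 585, 583, 586]  (not all equal)
t=5: [498, 499, 495, 495, 494, 499]  (not all equal)
t=6: [594, 592, 596, 594, 595, 593]  (not all equal)
t=7: [485, 485, 486, 486, 486, 484]  (not all equal)
t=8: [581, 581, 580, 581, 580, 581]  (not all equal)
t=9: [501, 502, 501, 501, 501, 502]  (not all equal)
t=10: [596, 596, 596, 596, 596, 596]  (all equal)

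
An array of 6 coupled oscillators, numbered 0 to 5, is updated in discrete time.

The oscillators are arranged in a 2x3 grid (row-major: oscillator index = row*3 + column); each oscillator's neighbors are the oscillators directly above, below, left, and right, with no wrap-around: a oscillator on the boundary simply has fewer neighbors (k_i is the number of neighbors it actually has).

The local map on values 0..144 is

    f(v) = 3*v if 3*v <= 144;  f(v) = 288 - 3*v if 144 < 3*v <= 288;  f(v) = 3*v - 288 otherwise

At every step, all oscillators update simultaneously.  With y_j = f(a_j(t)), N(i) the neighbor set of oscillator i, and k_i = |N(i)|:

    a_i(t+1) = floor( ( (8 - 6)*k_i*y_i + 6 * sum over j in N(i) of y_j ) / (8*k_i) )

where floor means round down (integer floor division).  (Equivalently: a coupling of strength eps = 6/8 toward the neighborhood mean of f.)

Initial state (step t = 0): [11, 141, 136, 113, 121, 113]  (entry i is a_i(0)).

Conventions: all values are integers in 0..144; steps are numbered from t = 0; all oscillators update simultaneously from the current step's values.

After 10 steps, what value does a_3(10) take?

Answer: a_3(10) = 124

Derivation:
t=0: [11, 141, 136, 113, 121, 113]
t=1: [78, 90, 99, 53, 78, 85]
t=2: [68, 33, 21, 72, 58, 31]
t=3: [85, 90, 87, 92, 94, 89]
t=4: [19, 21, 21, 17, 14, 17]
t=5: [57, 56, 58, 49, 51, 52]
t=6: [127, 121, 123, 129, 132, 126]
t=7: [88, 89, 82, 100, 93, 93]
t=8: [18, 24, 21, 15, 12, 21]
t=9: [57, 56, 66, 45, 54, 52]
t=10: [124, 113, 117, 124, 128, 114]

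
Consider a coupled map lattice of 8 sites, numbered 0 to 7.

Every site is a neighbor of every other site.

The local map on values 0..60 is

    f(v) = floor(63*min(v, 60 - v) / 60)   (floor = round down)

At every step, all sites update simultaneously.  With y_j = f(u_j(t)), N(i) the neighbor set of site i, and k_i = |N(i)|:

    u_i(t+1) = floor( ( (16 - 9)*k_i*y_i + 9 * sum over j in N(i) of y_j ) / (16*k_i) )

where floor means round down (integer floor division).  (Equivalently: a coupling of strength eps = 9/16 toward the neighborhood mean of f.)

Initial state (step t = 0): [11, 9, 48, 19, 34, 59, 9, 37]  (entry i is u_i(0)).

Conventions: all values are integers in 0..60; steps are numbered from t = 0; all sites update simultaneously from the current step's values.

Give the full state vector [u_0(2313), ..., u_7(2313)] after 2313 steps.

Answer: [12, 12, 12, 12, 12, 12, 12, 12]
Key observation: The state at step 4, [12, 12, 12, 12, 12, 12, 12, 12], reappears at step 5: the system is in a cycle of period 1 from step 4 on.  Therefore the state at step 2313 equals the state at step 4 + ((2313 - 4) mod 1) = 4, which is [12, 12, 12, 12, 12, 12, 12, 12].

Derivation:
t=0: [11, 9, 48, 19, 34, 59, 9, 37]
t=1: [12, 12, 13, 15, 18, 9, 12, 17]
t=2: [12, 12, 13, 14, 15, 11, 12, 14]
t=3: [12, 12, 12, 13, 13, 12, 12, 13]
t=4: [12, 12, 12, 12, 12, 12, 12, 12]
t=5: [12, 12, 12, 12, 12, 12, 12, 12]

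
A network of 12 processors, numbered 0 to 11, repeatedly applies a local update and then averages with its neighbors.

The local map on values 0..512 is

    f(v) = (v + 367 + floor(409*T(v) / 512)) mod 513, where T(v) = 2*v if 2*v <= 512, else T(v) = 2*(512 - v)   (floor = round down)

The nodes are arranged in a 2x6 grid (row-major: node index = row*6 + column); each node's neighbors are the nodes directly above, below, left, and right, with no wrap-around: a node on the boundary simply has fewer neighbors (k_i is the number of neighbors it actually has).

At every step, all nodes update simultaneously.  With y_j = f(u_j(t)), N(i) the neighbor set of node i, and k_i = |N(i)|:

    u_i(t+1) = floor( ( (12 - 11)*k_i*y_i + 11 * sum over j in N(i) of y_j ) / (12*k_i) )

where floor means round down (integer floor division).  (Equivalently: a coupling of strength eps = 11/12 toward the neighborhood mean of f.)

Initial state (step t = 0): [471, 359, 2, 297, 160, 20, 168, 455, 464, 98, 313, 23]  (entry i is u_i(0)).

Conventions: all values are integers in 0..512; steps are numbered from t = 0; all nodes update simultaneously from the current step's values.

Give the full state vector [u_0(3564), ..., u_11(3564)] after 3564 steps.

Answer: [420, 420, 420, 420, 420, 420, 420, 420, 420, 420, 420, 420]
Key observation: The state at step 11, [420, 420, 420, 420, 420, 420, 420, 420, 420, 420, 420, 420], reappears at step 12: the system is in a cycle of period 1 from step 11 on.  Therefore the state at step 3564 equals the state at step 11 + ((3564 - 11) mod 1) = 11, which is [420, 420, 420, 420, 420, 420, 420, 420, 420, 420, 420, 420].

Derivation:
t=0: [471, 359, 2, 297, 160, 20, 168, 455, 464, 98, 313, 23]
t=1: [374, 393, 441, 270, 448, 353, 386, 381, 301, 428, 285, 448]
t=2: [439, 433, 473, 417, 483, 408, 445, 455, 428, 493, 415, 474]
t=3: [409, 400, 414, 386, 420, 389, 404, 410, 390, 416, 386, 422]
t=4: [430, 426, 435, 423, 438, 421, 426, 432, 425, 438, 422, 438]
t=5: [416, 413, 417, 411, 418, 410, 414, 416, 412, 417, 410, 418]
t=6: [424, 422, 425, 422, 425, 422, 423, 424, 422, 425, 422, 425]
t=7: [418, 417, 418, 417, 418, 417, 418, 418, 417, 418, 417, 418]
t=8: [422, 422, 422, 422, 422, 422, 422, 422, 422, 422, 422, 422]
t=9: [419, 419, 419, 419, 419, 419, 419, 419, 419, 419, 419, 419]
t=10: [421, 421, 421, 421, 421, 421, 421, 421, 421, 421, 421, 421]
t=11: [420, 420, 420, 420, 420, 420, 420, 420, 420, 420, 420, 420]
t=12: [420, 420, 420, 420, 420, 420, 420, 420, 420, 420, 420, 420]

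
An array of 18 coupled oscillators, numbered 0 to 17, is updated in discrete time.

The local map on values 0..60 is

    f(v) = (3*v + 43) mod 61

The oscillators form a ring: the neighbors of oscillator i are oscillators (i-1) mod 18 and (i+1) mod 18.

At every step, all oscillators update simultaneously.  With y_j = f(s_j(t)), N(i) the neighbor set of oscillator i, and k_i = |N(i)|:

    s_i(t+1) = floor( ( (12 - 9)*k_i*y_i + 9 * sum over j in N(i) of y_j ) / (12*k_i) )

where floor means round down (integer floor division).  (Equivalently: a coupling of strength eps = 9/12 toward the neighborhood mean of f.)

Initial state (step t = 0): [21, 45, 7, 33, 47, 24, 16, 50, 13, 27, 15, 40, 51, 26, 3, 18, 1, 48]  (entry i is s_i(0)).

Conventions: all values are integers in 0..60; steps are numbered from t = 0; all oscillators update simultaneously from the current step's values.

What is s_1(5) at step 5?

Simulating step by step:
t=0: [21, 45, 7, 33, 47, 24, 16, 50, 13, 27, 15, 40, 51, 26, 3, 18, 1, 48]
t=1: [33, 32, 29, 6, 28, 25, 31, 21, 9, 18, 22, 25, 41, 39, 49, 45, 26, 35]
t=2: [21, 14, 8, 4, 22, 21, 41, 19, 32, 30, 46, 48, 46, 28, 37, 39, 45, 36]
t=3: [31, 25, 31, 34, 49, 45, 42, 32, 23, 31, 20, 45, 18, 35, 24, 42, 39, 45]
t=4: [45, 24, 33, 13, 31, 34, 39, 41, 24, 38, 36, 43, 39, 40, 40, 46, 48, 33]
t=5: [41, 42, 33, 18, 20, 25, 34, 45, 43, 39, 39, 37, 43, 39, 47, 31, 30, 27]

Answer: s_1(5) = 42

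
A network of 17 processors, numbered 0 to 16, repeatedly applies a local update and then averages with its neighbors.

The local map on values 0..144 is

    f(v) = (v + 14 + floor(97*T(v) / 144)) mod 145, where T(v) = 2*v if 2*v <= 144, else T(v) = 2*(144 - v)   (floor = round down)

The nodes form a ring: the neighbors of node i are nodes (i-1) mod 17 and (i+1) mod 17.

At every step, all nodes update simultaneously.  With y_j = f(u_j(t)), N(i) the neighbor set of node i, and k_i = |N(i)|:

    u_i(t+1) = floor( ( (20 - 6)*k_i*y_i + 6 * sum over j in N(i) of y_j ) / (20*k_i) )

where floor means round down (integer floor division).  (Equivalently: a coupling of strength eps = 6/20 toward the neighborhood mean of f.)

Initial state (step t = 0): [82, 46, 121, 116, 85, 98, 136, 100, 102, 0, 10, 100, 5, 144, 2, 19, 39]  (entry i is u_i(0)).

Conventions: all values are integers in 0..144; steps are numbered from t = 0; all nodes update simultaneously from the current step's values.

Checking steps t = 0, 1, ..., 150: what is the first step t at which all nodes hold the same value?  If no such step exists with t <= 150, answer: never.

Answer: never
Key observation: The state at step 19 reappears at step 23 — the system is in a cycle of period 4 from step 19 on.  No step 0..23 is synchronized, and the cycle repeats forever, so no step up to 150 (or ever) has all nodes equal.

Derivation:
t=0: [82, 46, 121, 116, 85, 98, 136, 100, 102, 0, 10, 100, 5, 144, 2, 19, 39]  (not all equal)
t=1: [57, 92, 35, 23, 30, 26, 18, 25, 25, 19, 32, 28, 23, 15, 23, 59, 87]  (not all equal)
t=2: [10, 36, 81, 73, 80, 73, 61, 69, 69, 64, 82, 78, 66, 54, 55, 19, 23]  (not all equal)
t=3: [50, 79, 44, 36, 35, 32, 18, 27, 28, 22, 31, 33, 42, 122, 129, 72, 61]  (not all equal)
t=4: [98, 61, 101, 100, 95, 85, 64, 74, 76, 70, 83, 93, 95, 33, 21, 31, 33]  (not all equal)
t=5: [35, 16, 24, 28, 30, 30, 23, 34, 35, 33, 33, 30, 39, 77, 70, 83, 80]  (not all equal)
t=6: [80, 60, 68, 78, 83, 81, 73, 89, 94, 91, 89, 88, 91, 45, 33, 34, 44]  (not all equal)
t=7: [43, 15, 26, 33, 34, 34, 35, 32, 30, 31, 31, 31, 44, 101, 95, 96, 101]  (not all equal)
t=8: [91, 62, 73, 88, 92, 93, 94, 89, 85, 85, 86, 90, 98, 40, 29, 28, 40]  (not all equal)
t=9: [39, 20, 32, 32, 31, 30, 30, 31, 32, 33, 32, 30, 40, 91, 85, 83, 91]  (not all equal)
t=10: [87, 71, 84, 88, 86, 84, 84, 86, 88, 90, 88, 88, 92, 42, 32, 33, 42]  (not all equal)
t=11: [44, 34, 33, 32, 32, 33, 33, 32, 32, 31, 31, 31, 43, 96, 92, 93, 96]  (not all equal)
t=12: [100, 96, 91, 89, 89, 90, 90, 89, 88, 86, 86, 90, 97, 42, 30, 30, 42]  (not all equal)
t=13: [40, 29, 30, 31, 31, 31, 31, 31, 32, 32, 32, 31, 41, 95, 88, 88, 95]  (not all equal)
t=14: [91, 86, 84, 85, 86, 86, 86, 86, 88, 89, 88, 90, 94, 42, 31, 31, 41]  (not all equal)
t=15: [43, 32, 33, 33, 33, 33, 33, 32, 32, 32, 31, 31, 42, 95, 89, 89, 94]  (not all equal)
t=16: [97, 93, 90, 91, 91, 91, 90, 89, 89, 88, 86, 89, 95, 42, 31, 31, 42]  (not all equal)
t=17: [41, 30, 30, 31, 31, 31, 31, 31, 32, 32, 32, 31, 42, 95, 89, 89, 95]  (not all equal)
t=18: [94, 87, 84, 85, 86, 86, 86, 86, 88, 89, 88, 90, 95, 42, 31, 31, 42]  (not all equal)
t=19: [42, 31, 32, 33, 33, 33, 33, 32, 32, 32, 31, 31, 42, 95, 89, 89, 95]  (not all equal)
t=20: [95, 90, 88, 90, 91, 91, 90, 89, 89, 88, 86, 89, 95, 42, 31, 31, 42]  (not all equal)
t=21: [42, 31, 31, 31, 31, 31, 31, 31, 32, 32, 32, 31, 42, 95, 89, 89, 95]  (not all equal)
t=22: [95, 89, 86, 86, 86, 86, 86, 86, 88, 89, 88, 90, 95, 42, 31, 31, 42]  (not all equal)
t=23: [42, 31, 32, 33, 33, 33, 33, 32, 32, 32, 31, 31, 42, 95, 89, 89, 95]  (not all equal)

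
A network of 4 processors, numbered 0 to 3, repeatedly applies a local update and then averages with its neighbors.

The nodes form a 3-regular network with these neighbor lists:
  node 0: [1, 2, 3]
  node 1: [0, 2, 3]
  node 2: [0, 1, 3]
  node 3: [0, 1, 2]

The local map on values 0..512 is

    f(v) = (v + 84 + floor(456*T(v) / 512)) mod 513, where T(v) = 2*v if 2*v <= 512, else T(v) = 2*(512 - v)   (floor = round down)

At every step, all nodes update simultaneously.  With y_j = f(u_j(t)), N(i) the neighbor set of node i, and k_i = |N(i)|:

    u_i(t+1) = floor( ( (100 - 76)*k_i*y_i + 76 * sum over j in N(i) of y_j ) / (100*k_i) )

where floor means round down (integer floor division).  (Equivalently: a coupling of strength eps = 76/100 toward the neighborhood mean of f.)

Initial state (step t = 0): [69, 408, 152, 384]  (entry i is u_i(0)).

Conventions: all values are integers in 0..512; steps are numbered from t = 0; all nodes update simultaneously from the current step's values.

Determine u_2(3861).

Answer: u_2(3861) = 272
Key observation: The state at step 9, [272, 272, 272, 272], reappears at step 11: the system is in a cycle of period 2 from step 9 on.  Therefore the state at step 3861 equals the state at step 9 + ((3861 - 9) mod 2) = 9, which is [272, 272, 272, 272].

Derivation:
t=0: [69, 408, 152, 384]
t=1: [282, 283, 279, 283]
t=2: [262, 262, 262, 262]
t=3: [278, 278, 278, 278]
t=4: [265, 265, 265, 265]
t=5: [275, 275, 275, 275]
t=6: [268, 268, 268, 268]
t=7: [273, 273, 273, 273]
t=8: [269, 269, 269, 269]
t=9: [272, 272, 272, 272]
t=10: [270, 270, 270, 270]
t=11: [272, 272, 272, 272]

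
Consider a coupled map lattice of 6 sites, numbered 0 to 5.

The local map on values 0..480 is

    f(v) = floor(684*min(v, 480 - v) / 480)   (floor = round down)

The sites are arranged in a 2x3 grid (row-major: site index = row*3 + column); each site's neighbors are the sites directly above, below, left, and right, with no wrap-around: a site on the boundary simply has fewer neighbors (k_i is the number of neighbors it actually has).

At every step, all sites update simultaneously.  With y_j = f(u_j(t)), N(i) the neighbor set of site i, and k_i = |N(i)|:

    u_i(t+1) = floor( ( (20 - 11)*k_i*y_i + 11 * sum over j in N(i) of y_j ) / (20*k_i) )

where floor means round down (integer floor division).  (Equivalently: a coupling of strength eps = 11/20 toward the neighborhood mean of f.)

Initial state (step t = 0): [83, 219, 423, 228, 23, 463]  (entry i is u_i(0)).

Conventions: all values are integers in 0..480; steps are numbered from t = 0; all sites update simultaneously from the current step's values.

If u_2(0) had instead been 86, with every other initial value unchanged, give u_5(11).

Simulating step by step:
t=0: [83, 219, 86, 228, 23, 463]
t=1: [228, 190, 147, 187, 135, 53]
t=2: [293, 254, 188, 261, 198, 144]
t=3: [294, 294, 265, 291, 280, 243]
t=4: [266, 276, 303, 272, 287, 314]
t=5: [297, 282, 258, 292, 274, 251]
t=6: [267, 286, 309, 272, 292, 314]
t=7: [293, 273, 250, 289, 268, 246]
t=8: [275, 296, 319, 278, 300, 322]
t=9: [282, 260, 236, 279, 257, 234]
t=10: [291, 312, 328, 293, 313, 329]
t=11: [259, 239, 222, 258, 238, 221]

Answer: u_5(11) = 221
Key observation: This trace re-runs the system from the modified initial state.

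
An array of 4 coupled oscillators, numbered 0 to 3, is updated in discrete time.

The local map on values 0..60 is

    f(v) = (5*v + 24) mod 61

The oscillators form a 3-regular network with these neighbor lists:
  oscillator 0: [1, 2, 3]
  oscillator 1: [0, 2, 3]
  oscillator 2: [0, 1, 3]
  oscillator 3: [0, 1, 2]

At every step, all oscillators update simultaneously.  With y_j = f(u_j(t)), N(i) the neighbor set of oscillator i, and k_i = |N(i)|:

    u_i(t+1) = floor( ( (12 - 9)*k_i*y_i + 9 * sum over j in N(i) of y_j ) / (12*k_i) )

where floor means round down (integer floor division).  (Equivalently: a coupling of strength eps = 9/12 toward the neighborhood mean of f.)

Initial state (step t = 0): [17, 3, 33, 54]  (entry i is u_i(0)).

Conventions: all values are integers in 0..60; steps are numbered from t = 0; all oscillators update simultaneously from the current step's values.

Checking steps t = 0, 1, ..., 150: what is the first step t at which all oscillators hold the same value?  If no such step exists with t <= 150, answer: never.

Answer: 1
Key observation: Synchronization is absorbing here: once all oscillators are equal they stay equal, and step 1 is the first all-equal step.

Derivation:
t=0: [17, 3, 33, 54]  (not all equal)
t=1: [35, 35, 35, 35]  (all equal)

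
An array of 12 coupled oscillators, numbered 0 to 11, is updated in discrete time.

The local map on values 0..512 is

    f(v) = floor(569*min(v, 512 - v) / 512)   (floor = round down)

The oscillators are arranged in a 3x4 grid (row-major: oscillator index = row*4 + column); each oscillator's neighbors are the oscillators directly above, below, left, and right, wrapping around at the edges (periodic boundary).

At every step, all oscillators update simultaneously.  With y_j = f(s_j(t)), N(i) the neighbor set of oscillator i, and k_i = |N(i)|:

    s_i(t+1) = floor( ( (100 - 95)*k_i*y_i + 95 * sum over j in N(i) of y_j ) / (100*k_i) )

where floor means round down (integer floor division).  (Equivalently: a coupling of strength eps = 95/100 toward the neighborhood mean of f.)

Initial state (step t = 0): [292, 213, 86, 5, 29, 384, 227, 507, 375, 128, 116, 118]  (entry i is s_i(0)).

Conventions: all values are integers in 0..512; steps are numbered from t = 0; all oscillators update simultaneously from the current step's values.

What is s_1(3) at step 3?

Simulating step by step:
t=0: [292, 213, 86, 5, 29, 384, 227, 507, 375, 128, 116, 118]
t=1: [113, 159, 152, 113, 130, 164, 100, 100, 137, 163, 153, 75]
t=2: [148, 164, 146, 121, 142, 154, 155, 115, 134, 170, 137, 136]
t=3: [155, 171, 160, 150, 152, 174, 153, 152, 164, 164, 167, 140]

Answer: s_1(3) = 171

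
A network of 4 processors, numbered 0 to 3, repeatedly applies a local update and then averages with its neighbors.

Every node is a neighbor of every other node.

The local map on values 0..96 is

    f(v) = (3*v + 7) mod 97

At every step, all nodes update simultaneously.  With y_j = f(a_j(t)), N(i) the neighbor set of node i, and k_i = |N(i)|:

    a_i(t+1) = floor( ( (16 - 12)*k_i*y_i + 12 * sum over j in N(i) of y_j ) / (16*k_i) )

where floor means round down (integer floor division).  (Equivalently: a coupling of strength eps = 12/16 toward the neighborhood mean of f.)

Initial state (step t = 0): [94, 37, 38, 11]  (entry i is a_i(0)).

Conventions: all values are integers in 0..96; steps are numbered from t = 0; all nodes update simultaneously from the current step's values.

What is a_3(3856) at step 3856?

Answer: a_3(3856) = 45
Key observation: The state at step 1, [45, 45, 45, 45], reappears at step 2: the system is in a cycle of period 1 from step 1 on.  Therefore the state at step 3856 equals the state at step 1 + ((3856 - 1) mod 1) = 1, which is [45, 45, 45, 45].

Derivation:
t=0: [94, 37, 38, 11]
t=1: [45, 45, 45, 45]
t=2: [45, 45, 45, 45]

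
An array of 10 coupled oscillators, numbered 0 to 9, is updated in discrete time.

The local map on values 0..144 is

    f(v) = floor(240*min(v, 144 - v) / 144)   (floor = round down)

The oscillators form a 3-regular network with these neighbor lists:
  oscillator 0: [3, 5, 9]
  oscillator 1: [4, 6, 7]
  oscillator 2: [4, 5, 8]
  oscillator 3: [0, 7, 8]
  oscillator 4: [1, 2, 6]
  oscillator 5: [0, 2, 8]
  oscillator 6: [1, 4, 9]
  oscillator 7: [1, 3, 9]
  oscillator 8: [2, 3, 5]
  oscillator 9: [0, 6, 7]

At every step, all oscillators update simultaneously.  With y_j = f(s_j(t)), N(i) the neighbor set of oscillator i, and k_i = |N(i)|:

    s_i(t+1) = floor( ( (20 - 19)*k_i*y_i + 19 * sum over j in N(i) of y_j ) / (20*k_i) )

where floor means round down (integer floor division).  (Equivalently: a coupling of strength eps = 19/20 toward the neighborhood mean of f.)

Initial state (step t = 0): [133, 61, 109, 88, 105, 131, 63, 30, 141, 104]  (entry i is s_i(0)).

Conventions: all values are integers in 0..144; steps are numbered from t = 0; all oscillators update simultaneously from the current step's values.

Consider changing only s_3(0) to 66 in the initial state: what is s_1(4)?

Simulating step by step:
t=0: [133, 61, 109, 66, 105, 131, 63, 30, 141, 104]
t=1: [63, 74, 31, 28, 86, 26, 78, 90, 60, 58]
t=2: [63, 99, 78, 95, 92, 83, 103, 86, 49, 101]
t=3: [85, 82, 90, 93, 84, 98, 76, 76, 96, 88]
t=4: [85, 108, 85, 96, 101, 88, 99, 94, 83, 107]

Answer: s_1(4) = 108
Key observation: This trace re-runs the system from the modified initial state.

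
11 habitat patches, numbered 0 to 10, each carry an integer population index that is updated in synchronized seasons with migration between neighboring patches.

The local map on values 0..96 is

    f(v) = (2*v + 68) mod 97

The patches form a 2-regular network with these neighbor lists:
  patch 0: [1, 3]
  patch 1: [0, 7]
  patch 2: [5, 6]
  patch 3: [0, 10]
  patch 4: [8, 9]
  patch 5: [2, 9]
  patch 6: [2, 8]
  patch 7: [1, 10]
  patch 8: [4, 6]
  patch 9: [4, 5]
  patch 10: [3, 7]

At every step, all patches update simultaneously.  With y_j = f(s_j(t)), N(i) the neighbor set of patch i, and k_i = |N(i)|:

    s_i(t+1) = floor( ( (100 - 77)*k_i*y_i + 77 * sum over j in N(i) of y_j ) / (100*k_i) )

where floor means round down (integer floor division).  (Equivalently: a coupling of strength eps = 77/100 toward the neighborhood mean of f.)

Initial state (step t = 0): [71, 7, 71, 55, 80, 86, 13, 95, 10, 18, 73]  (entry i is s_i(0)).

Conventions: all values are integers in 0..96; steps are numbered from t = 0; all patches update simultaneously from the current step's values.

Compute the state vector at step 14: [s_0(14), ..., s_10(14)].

Simulating step by step:
t=0: [71, 7, 71, 55, 80, 86, 13, 95, 10, 18, 73]
t=1: [66, 49, 57, 32, 44, 19, 61, 53, 69, 32, 60]
t=2: [41, 47, 58, 45, 31, 48, 58, 79, 61, 34, 64]
t=3: [60, 47, 79, 35, 58, 63, 89, 33, 67, 47, 36]
t=4: [61, 64, 27, 61, 48, 37, 27, 50, 55, 48, 39]
t=5: [57, 63, 32, 76, 72, 45, 46, 35, 54, 58, 74]
t=6: [29, 48, 55, 47, 68, 61, 58, 17, 49, 50, 30]
t=7: [57, 28, 87, 38, 56, 79, 77, 38, 53, 55, 34]
t=8: [48, 57, 34, 58, 79, 57, 54, 36, 60, 62, 45]
t=9: [81, 61, 72, 69, 78, 71, 68, 66, 63, 66, 64]
t=10: [48, 37, 14, 17, 9, 12, 9, 37, 15, 19, 7]
t=11: [34, 53, 90, 58, 23, 61, 57, 59, 66, 70, 38]
t=12: [72, 66, 80, 53, 11, 47, 42, 68, 40, 45, 78]
t=13: [36, 12, 54, 36, 63, 51, 45, 16, 67, 73, 40]
t=14: [61, 38, 69, 46, 10, 54, 47, 55, 25, 32, 29]

Answer: [61, 38, 69, 46, 10, 54, 47, 55, 25, 32, 29]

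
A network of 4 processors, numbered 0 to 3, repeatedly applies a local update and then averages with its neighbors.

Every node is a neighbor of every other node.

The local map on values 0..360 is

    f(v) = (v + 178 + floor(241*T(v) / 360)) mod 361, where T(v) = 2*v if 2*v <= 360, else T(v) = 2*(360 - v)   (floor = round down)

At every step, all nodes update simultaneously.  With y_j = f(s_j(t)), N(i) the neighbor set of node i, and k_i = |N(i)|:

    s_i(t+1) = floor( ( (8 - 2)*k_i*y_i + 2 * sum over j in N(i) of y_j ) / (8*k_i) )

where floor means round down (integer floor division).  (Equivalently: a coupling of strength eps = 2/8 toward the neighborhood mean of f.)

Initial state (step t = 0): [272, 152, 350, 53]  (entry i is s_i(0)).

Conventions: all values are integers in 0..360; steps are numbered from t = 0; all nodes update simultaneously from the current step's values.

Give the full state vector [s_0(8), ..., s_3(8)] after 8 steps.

Answer: [223, 223, 223, 223]

Derivation:
t=0: [272, 152, 350, 53]
t=1: [208, 186, 191, 272]
t=2: [227, 231, 231, 212]
t=3: [222, 220, 220, 225]
t=4: [223, 223, 223, 222]
t=5: [223, 223, 223, 223]
t=6: [223, 223, 223, 223]
t=7: [223, 223, 223, 223]
t=8: [223, 223, 223, 223]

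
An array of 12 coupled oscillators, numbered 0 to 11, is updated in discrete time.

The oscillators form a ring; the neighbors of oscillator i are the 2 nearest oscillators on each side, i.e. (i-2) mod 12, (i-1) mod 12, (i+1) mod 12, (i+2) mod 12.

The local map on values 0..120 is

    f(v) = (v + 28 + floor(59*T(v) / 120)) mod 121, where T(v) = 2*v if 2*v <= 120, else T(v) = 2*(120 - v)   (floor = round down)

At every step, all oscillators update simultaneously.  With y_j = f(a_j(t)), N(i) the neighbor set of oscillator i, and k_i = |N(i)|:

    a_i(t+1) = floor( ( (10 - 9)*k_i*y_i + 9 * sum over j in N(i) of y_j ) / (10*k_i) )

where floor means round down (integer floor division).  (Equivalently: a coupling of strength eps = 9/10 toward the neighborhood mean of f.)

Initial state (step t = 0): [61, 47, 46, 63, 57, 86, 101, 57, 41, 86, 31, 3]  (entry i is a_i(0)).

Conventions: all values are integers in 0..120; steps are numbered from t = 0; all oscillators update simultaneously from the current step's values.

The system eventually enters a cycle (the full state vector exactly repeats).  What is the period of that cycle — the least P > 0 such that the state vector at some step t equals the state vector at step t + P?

Answer: 2
Key observation: The state at step 5, [26, 26, 26, 26, 26, 26, 26, 26, 26, 26, 26, 26], reappears at step 7 — and no state repeats earlier — so the cycle the system enters has period 2.

Derivation:
t=0: [61, 47, 46, 63, 57, 86, 101, 57, 41, 86, 31, 3]
t=1: [56, 45, 28, 39, 46, 23, 41, 44, 47, 59, 52, 35]
t=2: [70, 79, 89, 98, 95, 108, 79, 57, 58, 52, 32, 47]
t=3: [34, 20, 26, 26, 26, 24, 23, 20, 35, 30, 22, 34]
t=4: [79, 85, 79, 75, 76, 74, 78, 81, 76, 82, 91, 81]
t=5: [26, 26, 26, 26, 26, 26, 26, 26, 26, 26, 26, 26]
t=6: [79, 79, 79, 79, 79, 79, 79, 79, 79, 79, 79, 79]
t=7: [26, 26, 26, 26, 26, 26, 26, 26, 26, 26, 26, 26]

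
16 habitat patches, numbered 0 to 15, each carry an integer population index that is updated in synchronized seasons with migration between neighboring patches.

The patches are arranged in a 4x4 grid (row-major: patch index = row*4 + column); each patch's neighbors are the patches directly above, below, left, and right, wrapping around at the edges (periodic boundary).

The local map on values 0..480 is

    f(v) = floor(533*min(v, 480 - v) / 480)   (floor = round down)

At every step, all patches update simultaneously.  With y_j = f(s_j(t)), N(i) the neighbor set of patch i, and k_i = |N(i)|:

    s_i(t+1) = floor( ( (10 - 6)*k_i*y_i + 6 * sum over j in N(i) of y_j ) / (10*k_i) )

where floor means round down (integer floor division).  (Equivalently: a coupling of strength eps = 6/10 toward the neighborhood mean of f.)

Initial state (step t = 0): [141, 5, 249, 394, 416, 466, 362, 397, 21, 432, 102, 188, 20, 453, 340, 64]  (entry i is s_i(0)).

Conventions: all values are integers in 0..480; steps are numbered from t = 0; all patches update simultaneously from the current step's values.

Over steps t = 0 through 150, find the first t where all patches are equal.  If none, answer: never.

Answer: 19
Key observation: Synchronization is absorbing here: once all patches are equal they stay equal, and step 19 is the first all-equal step.

Derivation:
t=0: [141, 5, 249, 394, 416, 466, 362, 397, 21, 432, 102, 188, 20, 453, 340, 64]  (not all equal)
t=1: [91, 70, 160, 124, 71, 45, 123, 112, 62, 48, 127, 128, 50, 46, 132, 100]  (not all equal)
t=2: [92, 87, 145, 131, 82, 71, 128, 123, 76, 67, 127, 123, 71, 70, 130, 116]  (not all equal)
t=3: [102, 101, 143, 137, 96, 91, 134, 131, 90, 86, 130, 127, 89, 89, 133, 126]  (not all equal)
t=4: [115, 115, 147, 144, 111, 109, 141, 140, 105, 104, 137, 135, 106, 107, 139, 136]  (not all equal)
t=5: [129, 130, 154, 153, 127, 126, 151, 150, 122, 122, 146, 145, 123, 124, 149, 147]  (not all equal)
t=6: [145, 146, 165, 164, 143, 143, 162, 162, 139, 139, 159, 158, 141, 141, 160, 159]  (not all equal)
t=7: [163, 163, 178, 177, 161, 161, 176, 175, 158, 158, 173, 172, 159, 159, 174, 173]  (not all equal)
t=8: [181, 181, 193, 192, 180, 180, 192, 191, 177, 178, 189, 188, 178, 179, 190, 190]  (not all equal)
t=9: [201, 201, 211, 210, 200, 200, 210, 209, 198, 199, 207, 207, 199, 199, 208, 208]  (not all equal)
t=10: [223, 224, 231, 231, 223, 223, 230, 230, 221, 221, 228, 228, 221, 221, 228, 228]  (not all equal)
t=11: [248, 248, 254, 254, 247, 248, 253, 253, 246, 246, 252, 252, 246, 246, 252, 252]  (not all equal)
t=12: [256, 256, 251, 251, 256, 256, 252, 252, 257, 257, 253, 253, 257, 257, 253, 253]  (not all equal)
t=13: [248, 248, 252, 252, 248, 248, 252, 252, 247, 247, 251, 251, 247, 247, 251, 251]  (not all equal)
t=14: [256, 256, 253, 253, 256, 256, 253, 253, 257, 257, 254, 254, 257, 257, 254, 254]  (not all equal)
t=15: [248, 248, 251, 251, 248, 248, 251, 251, 247, 247, 249, 249, 247, 247, 249, 249]  (not all equal)
t=16: [256, 256, 254, 254, 256, 256, 254, 254, 257, 257, 256, 256, 257, 257, 256, 256]  (not all equal)
t=17: [248, 248, 249, 249, 248, 248, 249, 249, 247, 247, 248, 248, 247, 247, 248, 248]  (not all equal)
t=18: [257, 257, 256, 256, 257, 257, 256, 256, 257, 257, 257, 257, 257, 257, 257, 257]  (not all equal)
t=19: [247, 247, 247, 247, 247, 247, 247, 247, 247, 247, 247, 247, 247, 247, 247, 247]  (all equal)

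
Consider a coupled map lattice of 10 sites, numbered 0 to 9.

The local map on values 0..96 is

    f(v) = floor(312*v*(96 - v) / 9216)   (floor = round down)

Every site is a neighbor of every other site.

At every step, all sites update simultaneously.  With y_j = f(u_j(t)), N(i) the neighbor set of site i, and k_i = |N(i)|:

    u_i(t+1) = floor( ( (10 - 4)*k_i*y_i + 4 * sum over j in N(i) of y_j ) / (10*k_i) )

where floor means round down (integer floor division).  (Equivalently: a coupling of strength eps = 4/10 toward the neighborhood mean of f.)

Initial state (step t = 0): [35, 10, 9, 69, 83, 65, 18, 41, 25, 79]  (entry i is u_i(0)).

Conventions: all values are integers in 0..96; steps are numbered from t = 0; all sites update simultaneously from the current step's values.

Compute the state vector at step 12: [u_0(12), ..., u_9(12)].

Simulating step by step:
t=0: [35, 10, 9, 69, 83, 65, 18, 41, 25, 79]
t=1: [63, 39, 37, 58, 43, 60, 49, 65, 56, 48]
t=2: [71, 74, 73, 74, 75, 73, 75, 70, 74, 76]
t=3: [58, 55, 55, 55, 54, 55, 54, 58, 55, 53]
t=4: [74, 75, 75, 75, 75, 75, 75, 74, 75, 76]
t=5: [54, 53, 53, 53, 53, 53, 53, 54, 53, 51]
t=6: [76, 76, 76, 76, 76, 76, 76, 76, 76, 76]
t=7: [51, 51, 51, 51, 51, 51, 51, 51, 51, 51]
t=8: [77, 77, 77, 77, 77, 77, 77, 77, 77, 77]
t=9: [49, 49, 49, 49, 49, 49, 49, 49, 49, 49]
t=10: [77, 77, 77, 77, 77, 77, 77, 77, 77, 77]
t=11: [49, 49, 49, 49, 49, 49, 49, 49, 49, 49]
t=12: [77, 77, 77, 77, 77, 77, 77, 77, 77, 77]

Answer: [77, 77, 77, 77, 77, 77, 77, 77, 77, 77]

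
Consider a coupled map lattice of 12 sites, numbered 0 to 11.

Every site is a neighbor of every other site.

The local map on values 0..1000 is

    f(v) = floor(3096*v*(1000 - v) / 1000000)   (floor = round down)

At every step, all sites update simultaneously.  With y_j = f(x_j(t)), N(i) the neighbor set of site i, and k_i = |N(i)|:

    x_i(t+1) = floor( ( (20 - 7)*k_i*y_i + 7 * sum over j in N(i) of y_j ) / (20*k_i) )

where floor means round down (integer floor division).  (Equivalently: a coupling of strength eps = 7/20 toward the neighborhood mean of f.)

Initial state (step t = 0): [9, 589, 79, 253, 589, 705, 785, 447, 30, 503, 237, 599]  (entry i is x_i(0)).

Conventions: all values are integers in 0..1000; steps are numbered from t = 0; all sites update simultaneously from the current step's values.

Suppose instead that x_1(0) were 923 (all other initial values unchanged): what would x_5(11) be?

Simulating step by step:
t=0: [9, 923, 79, 253, 589, 705, 785, 447, 30, 503, 237, 599]
t=1: [204, 323, 326, 549, 650, 585, 510, 660, 243, 665, 533, 647]
t=2: [573, 682, 683, 737, 698, 727, 741, 692, 615, 689, 739, 700]
t=3: [718, 664, 664, 621, 653, 629, 617, 657, 703, 659, 619, 651]
t=4: [652, 692, 692, 716, 699, 712, 717, 696, 665, 695, 717, 700]
t=5: [683, 656, 656, 638, 651, 641, 637, 654, 675, 654, 637, 651]
t=6: [681, 699, 699, 709, 702, 707, 709, 700, 687, 700, 709, 702]
t=7: [663, 650, 650, 642, 647, 644, 642, 649, 658, 649, 642, 647]
t=8: [696, 704, 704, 708, 706, 707, 708, 705, 699, 705, 708, 706]
t=9: [650, 644, 644, 641, 642, 642, 641, 643, 648, 643, 641, 642]
t=10: [706, 709, 709, 711, 710, 710, 711, 709, 707, 709, 711, 710]
t=11: [640, 637, 637, 636, 637, 637, 636, 637, 639, 637, 636, 637]

Answer: x_5(11) = 637
Key observation: This trace re-runs the system from the modified initial state.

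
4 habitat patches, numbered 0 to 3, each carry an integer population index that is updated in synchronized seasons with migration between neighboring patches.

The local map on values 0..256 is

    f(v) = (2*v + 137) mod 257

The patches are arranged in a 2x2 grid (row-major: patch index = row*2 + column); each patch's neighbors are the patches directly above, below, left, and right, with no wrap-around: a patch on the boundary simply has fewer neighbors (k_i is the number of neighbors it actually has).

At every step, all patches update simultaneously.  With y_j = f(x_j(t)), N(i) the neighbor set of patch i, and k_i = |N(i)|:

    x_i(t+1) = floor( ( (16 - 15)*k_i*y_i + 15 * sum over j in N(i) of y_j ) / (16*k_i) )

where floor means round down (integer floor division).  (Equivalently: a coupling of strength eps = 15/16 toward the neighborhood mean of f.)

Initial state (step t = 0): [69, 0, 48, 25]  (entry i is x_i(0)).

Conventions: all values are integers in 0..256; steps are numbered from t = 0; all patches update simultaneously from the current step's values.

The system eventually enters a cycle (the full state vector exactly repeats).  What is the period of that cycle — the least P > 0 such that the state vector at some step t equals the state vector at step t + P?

Simulating step by step:
t=0: [69, 0, 48, 25]
t=1: [174, 104, 110, 185]
t=2: [102, 229, 230, 103]
t=3: [82, 84, 84, 82]
t=4: [47, 44, 44, 47]
t=5: [225, 230, 230, 225]
t=6: [82, 73, 73, 82]
t=7: [27, 42, 42, 27]
t=8: [219, 192, 192, 219]
t=9: [10, 57, 57, 10]
t=10: [245, 162, 162, 245]
t=11: [198, 118, 118, 198]
t=12: [109, 25, 25, 109]
t=13: [181, 103, 103, 181]
t=14: [95, 232, 232, 95]
t=15: [85, 71, 71, 85]
t=16: [23, 48, 48, 23]
t=17: [229, 186, 186, 229]
t=18: [241, 91, 91, 241]
t=19: [64, 102, 102, 64]
t=20: [79, 12, 12, 79]
t=21: [153, 45, 45, 153]
t=22: [224, 188, 188, 224]
t=23: [244, 82, 82, 244]
t=24: [48, 106, 106, 48]
t=25: [100, 224, 224, 100]
t=26: [71, 79, 79, 71]
t=27: [37, 23, 23, 37]
t=28: [184, 209, 209, 184]
t=29: [53, 235, 235, 53]
t=30: [102, 233, 233, 102]
t=31: [88, 84, 84, 88]
t=32: [48, 55, 55, 48]
t=33: [246, 233, 233, 246]
t=34: [90, 113, 113, 90]
t=35: [103, 62, 62, 103]
t=36: [9, 80, 80, 9]
t=37: [47, 147, 147, 47]
t=38: [177, 227, 227, 177]
t=39: [86, 224, 224, 86]
t=40: [69, 53, 53, 69]
t=41: [228, 32, 32, 228]
t=42: [193, 86, 86, 193]
t=43: [49, 11, 11, 49]
t=44: [163, 230, 230, 163]
t=45: [90, 198, 198, 90]
t=46: [21, 57, 57, 21]
t=47: [246, 183, 183, 246]
t=48: [237, 123, 123, 237]
t=49: [124, 98, 98, 124]
t=50: [79, 124, 124, 79]
t=51: [122, 43, 43, 122]
t=52: [216, 130, 130, 216]
t=53: [134, 60, 60, 134]
t=54: [9, 138, 138, 9]
t=55: [155, 155, 155, 155]
t=56: [190, 190, 190, 190]
t=57: [3, 3, 3, 3]
t=58: [143, 143, 143, 143]
t=59: [166, 166, 166, 166]
t=60: [212, 212, 212, 212]
t=61: [47, 47, 47, 47]
t=62: [231, 231, 231, 231]
t=63: [85, 85, 85, 85]
t=64: [50, 50, 50, 50]
t=65: [237, 237, 237, 237]
t=66: [97, 97, 97, 97]
t=67: [74, 74, 74, 74]
t=68: [28, 28, 28, 28]
t=69: [193, 193, 193, 193]
t=70: [9, 9, 9, 9]
t=71: [155, 155, 155, 155]

Answer: 16
Key observation: The state at step 55, [155, 155, 155, 155], reappears at step 71 — and no state repeats earlier — so the cycle the system enters has period 16.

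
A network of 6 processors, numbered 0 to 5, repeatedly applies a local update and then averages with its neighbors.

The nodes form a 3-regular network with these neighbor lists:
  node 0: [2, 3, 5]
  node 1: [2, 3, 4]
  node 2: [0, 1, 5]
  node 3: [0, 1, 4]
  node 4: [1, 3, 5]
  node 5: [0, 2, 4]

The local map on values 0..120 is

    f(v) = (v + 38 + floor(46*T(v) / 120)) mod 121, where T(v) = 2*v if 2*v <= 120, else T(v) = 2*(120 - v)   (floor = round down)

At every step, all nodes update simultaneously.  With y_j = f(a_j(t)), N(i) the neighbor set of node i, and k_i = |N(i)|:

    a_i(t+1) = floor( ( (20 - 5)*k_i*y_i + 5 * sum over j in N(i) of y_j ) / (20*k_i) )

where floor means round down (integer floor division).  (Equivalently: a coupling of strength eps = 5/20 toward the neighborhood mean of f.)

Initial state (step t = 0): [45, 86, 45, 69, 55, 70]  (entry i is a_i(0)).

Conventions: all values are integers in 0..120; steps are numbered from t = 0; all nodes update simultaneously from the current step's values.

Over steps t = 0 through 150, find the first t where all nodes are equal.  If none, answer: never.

Simulating step by step:
t=0: [45, 86, 45, 69, 55, 70]  (not all equal)
t=1: [101, 34, 102, 32, 17, 39]  (not all equal)
t=2: [43, 89, 43, 87, 75, 90]  (not all equal)
t=3: [99, 35, 99, 35, 26, 43]  (not all equal)
t=4: [44, 92, 44, 92, 88, 97]  (not all equal)
t=5: [100, 37, 100, 37, 29, 44]  (not all equal)
t=6: [44, 95, 44, 95, 93, 99]  (not all equal)
t=7: [101, 37, 101, 37, 30, 45]  (not all equal)
t=8: [45, 96, 45, 96, 95, 100]  (not all equal)
t=9: [102, 38, 102, 38, 31, 46]  (not all equal)
t=10: [45, 97, 45, 97, 96, 102]  (not all equal)
t=11: [102, 38, 102, 38, 31, 46]  (not all equal)

Answer: never
Key observation: The state at step 9 reappears at step 11 — the system is in a cycle of period 2 from step 9 on.  No step 0..11 is synchronized, and the cycle repeats forever, so no step up to 150 (or ever) has all nodes equal.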